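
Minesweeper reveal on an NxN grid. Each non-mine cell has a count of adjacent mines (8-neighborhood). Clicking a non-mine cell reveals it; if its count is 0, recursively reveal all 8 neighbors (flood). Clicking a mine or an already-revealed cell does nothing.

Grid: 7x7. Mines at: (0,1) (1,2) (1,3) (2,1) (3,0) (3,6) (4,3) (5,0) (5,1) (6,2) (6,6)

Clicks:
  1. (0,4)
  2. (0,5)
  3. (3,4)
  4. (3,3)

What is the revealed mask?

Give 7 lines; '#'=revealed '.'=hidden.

Answer: ....###
....###
....###
...##..
.......
.......
.......

Derivation:
Click 1 (0,4) count=1: revealed 1 new [(0,4)] -> total=1
Click 2 (0,5) count=0: revealed 8 new [(0,5) (0,6) (1,4) (1,5) (1,6) (2,4) (2,5) (2,6)] -> total=9
Click 3 (3,4) count=1: revealed 1 new [(3,4)] -> total=10
Click 4 (3,3) count=1: revealed 1 new [(3,3)] -> total=11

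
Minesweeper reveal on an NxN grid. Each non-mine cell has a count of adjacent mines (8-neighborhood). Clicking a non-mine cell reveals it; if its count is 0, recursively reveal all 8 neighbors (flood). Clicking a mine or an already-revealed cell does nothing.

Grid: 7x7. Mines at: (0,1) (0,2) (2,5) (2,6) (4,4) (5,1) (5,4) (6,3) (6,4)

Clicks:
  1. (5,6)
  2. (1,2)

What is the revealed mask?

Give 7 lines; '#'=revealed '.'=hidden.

Click 1 (5,6) count=0: revealed 8 new [(3,5) (3,6) (4,5) (4,6) (5,5) (5,6) (6,5) (6,6)] -> total=8
Click 2 (1,2) count=2: revealed 1 new [(1,2)] -> total=9

Answer: .......
..#....
.......
.....##
.....##
.....##
.....##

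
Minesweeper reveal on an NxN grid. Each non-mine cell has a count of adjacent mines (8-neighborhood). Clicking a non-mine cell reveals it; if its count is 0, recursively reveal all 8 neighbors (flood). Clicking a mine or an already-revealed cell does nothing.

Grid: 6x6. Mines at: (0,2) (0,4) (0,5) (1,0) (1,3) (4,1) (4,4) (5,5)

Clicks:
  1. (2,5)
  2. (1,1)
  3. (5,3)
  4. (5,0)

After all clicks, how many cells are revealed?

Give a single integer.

Answer: 9

Derivation:
Click 1 (2,5) count=0: revealed 6 new [(1,4) (1,5) (2,4) (2,5) (3,4) (3,5)] -> total=6
Click 2 (1,1) count=2: revealed 1 new [(1,1)] -> total=7
Click 3 (5,3) count=1: revealed 1 new [(5,3)] -> total=8
Click 4 (5,0) count=1: revealed 1 new [(5,0)] -> total=9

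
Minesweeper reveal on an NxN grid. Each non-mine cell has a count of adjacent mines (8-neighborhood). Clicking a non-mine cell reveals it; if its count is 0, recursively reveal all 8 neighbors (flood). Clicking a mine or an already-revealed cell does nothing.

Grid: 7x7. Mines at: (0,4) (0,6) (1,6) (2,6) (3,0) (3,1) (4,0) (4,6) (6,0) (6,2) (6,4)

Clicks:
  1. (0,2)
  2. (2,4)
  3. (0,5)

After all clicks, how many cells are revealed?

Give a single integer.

Answer: 29

Derivation:
Click 1 (0,2) count=0: revealed 28 new [(0,0) (0,1) (0,2) (0,3) (1,0) (1,1) (1,2) (1,3) (1,4) (1,5) (2,0) (2,1) (2,2) (2,3) (2,4) (2,5) (3,2) (3,3) (3,4) (3,5) (4,2) (4,3) (4,4) (4,5) (5,2) (5,3) (5,4) (5,5)] -> total=28
Click 2 (2,4) count=0: revealed 0 new [(none)] -> total=28
Click 3 (0,5) count=3: revealed 1 new [(0,5)] -> total=29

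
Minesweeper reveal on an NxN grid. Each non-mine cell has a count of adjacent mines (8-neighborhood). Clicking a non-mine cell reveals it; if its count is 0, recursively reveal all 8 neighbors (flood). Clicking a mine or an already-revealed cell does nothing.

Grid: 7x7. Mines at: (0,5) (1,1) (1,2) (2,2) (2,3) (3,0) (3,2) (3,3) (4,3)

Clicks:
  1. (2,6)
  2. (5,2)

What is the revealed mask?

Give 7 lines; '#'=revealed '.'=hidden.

Click 1 (2,6) count=0: revealed 29 new [(1,4) (1,5) (1,6) (2,4) (2,5) (2,6) (3,4) (3,5) (3,6) (4,0) (4,1) (4,2) (4,4) (4,5) (4,6) (5,0) (5,1) (5,2) (5,3) (5,4) (5,5) (5,6) (6,0) (6,1) (6,2) (6,3) (6,4) (6,5) (6,6)] -> total=29
Click 2 (5,2) count=1: revealed 0 new [(none)] -> total=29

Answer: .......
....###
....###
....###
###.###
#######
#######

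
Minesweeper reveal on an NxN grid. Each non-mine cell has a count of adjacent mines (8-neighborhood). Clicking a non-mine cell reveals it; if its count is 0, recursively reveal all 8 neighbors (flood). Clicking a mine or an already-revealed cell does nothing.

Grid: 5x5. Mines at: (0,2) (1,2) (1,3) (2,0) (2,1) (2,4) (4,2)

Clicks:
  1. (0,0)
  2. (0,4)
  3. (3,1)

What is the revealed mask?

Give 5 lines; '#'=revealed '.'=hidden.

Answer: ##..#
##...
.....
.#...
.....

Derivation:
Click 1 (0,0) count=0: revealed 4 new [(0,0) (0,1) (1,0) (1,1)] -> total=4
Click 2 (0,4) count=1: revealed 1 new [(0,4)] -> total=5
Click 3 (3,1) count=3: revealed 1 new [(3,1)] -> total=6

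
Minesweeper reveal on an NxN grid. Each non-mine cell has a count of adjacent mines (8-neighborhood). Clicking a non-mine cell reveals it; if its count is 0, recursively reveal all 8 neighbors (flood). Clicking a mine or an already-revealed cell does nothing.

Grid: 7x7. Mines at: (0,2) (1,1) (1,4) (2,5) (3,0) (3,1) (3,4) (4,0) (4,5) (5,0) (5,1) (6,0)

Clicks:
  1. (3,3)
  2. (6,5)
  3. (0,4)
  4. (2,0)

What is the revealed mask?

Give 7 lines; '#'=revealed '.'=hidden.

Click 1 (3,3) count=1: revealed 1 new [(3,3)] -> total=1
Click 2 (6,5) count=0: revealed 13 new [(4,2) (4,3) (4,4) (5,2) (5,3) (5,4) (5,5) (5,6) (6,2) (6,3) (6,4) (6,5) (6,6)] -> total=14
Click 3 (0,4) count=1: revealed 1 new [(0,4)] -> total=15
Click 4 (2,0) count=3: revealed 1 new [(2,0)] -> total=16

Answer: ....#..
.......
#......
...#...
..###..
..#####
..#####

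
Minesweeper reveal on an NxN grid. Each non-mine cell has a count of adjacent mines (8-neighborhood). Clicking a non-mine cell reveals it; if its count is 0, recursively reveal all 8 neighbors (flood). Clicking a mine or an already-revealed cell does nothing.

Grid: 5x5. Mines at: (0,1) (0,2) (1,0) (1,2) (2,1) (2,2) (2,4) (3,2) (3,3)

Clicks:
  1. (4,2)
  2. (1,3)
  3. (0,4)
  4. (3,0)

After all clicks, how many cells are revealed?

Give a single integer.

Click 1 (4,2) count=2: revealed 1 new [(4,2)] -> total=1
Click 2 (1,3) count=4: revealed 1 new [(1,3)] -> total=2
Click 3 (0,4) count=0: revealed 3 new [(0,3) (0,4) (1,4)] -> total=5
Click 4 (3,0) count=1: revealed 1 new [(3,0)] -> total=6

Answer: 6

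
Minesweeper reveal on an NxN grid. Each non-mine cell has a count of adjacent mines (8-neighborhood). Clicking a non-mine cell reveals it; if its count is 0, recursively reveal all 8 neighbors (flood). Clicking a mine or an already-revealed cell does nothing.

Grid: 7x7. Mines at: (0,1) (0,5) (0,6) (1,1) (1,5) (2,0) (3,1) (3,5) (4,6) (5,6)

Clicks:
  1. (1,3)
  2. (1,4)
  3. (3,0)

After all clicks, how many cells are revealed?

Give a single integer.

Click 1 (1,3) count=0: revealed 30 new [(0,2) (0,3) (0,4) (1,2) (1,3) (1,4) (2,2) (2,3) (2,4) (3,2) (3,3) (3,4) (4,0) (4,1) (4,2) (4,3) (4,4) (4,5) (5,0) (5,1) (5,2) (5,3) (5,4) (5,5) (6,0) (6,1) (6,2) (6,3) (6,4) (6,5)] -> total=30
Click 2 (1,4) count=2: revealed 0 new [(none)] -> total=30
Click 3 (3,0) count=2: revealed 1 new [(3,0)] -> total=31

Answer: 31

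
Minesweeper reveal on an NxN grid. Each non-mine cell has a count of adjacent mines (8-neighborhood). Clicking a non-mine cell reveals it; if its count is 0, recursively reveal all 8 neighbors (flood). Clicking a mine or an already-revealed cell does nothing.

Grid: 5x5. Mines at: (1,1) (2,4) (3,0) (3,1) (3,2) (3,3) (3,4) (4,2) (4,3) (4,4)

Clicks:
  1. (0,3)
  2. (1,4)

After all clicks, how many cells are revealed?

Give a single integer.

Click 1 (0,3) count=0: revealed 6 new [(0,2) (0,3) (0,4) (1,2) (1,3) (1,4)] -> total=6
Click 2 (1,4) count=1: revealed 0 new [(none)] -> total=6

Answer: 6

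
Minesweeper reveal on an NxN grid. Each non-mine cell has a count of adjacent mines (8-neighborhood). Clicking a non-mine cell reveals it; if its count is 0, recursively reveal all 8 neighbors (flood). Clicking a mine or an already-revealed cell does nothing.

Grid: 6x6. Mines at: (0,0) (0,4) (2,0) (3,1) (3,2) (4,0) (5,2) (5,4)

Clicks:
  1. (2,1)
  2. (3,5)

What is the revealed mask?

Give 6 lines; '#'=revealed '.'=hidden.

Answer: ......
...###
.#.###
...###
...###
......

Derivation:
Click 1 (2,1) count=3: revealed 1 new [(2,1)] -> total=1
Click 2 (3,5) count=0: revealed 12 new [(1,3) (1,4) (1,5) (2,3) (2,4) (2,5) (3,3) (3,4) (3,5) (4,3) (4,4) (4,5)] -> total=13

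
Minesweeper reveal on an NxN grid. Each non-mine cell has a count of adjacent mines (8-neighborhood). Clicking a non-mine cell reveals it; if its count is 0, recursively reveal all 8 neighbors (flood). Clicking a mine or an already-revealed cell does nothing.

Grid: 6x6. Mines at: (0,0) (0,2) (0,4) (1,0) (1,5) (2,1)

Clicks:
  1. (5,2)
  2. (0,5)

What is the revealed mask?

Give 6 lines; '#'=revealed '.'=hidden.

Click 1 (5,2) count=0: revealed 25 new [(1,2) (1,3) (1,4) (2,2) (2,3) (2,4) (2,5) (3,0) (3,1) (3,2) (3,3) (3,4) (3,5) (4,0) (4,1) (4,2) (4,3) (4,4) (4,5) (5,0) (5,1) (5,2) (5,3) (5,4) (5,5)] -> total=25
Click 2 (0,5) count=2: revealed 1 new [(0,5)] -> total=26

Answer: .....#
..###.
..####
######
######
######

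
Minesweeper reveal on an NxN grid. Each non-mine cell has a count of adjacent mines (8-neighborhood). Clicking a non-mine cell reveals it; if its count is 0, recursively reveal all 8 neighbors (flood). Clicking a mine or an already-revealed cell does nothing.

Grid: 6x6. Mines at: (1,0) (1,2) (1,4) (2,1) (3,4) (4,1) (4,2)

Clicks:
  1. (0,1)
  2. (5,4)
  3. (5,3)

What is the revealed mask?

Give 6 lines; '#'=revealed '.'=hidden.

Click 1 (0,1) count=2: revealed 1 new [(0,1)] -> total=1
Click 2 (5,4) count=0: revealed 6 new [(4,3) (4,4) (4,5) (5,3) (5,4) (5,5)] -> total=7
Click 3 (5,3) count=1: revealed 0 new [(none)] -> total=7

Answer: .#....
......
......
......
...###
...###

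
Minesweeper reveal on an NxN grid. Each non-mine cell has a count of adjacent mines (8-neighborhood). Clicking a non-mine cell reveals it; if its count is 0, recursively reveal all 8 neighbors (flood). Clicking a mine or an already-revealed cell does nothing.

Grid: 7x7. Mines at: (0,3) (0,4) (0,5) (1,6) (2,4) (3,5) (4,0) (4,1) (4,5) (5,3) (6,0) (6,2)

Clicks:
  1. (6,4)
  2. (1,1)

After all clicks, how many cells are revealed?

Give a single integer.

Click 1 (6,4) count=1: revealed 1 new [(6,4)] -> total=1
Click 2 (1,1) count=0: revealed 15 new [(0,0) (0,1) (0,2) (1,0) (1,1) (1,2) (1,3) (2,0) (2,1) (2,2) (2,3) (3,0) (3,1) (3,2) (3,3)] -> total=16

Answer: 16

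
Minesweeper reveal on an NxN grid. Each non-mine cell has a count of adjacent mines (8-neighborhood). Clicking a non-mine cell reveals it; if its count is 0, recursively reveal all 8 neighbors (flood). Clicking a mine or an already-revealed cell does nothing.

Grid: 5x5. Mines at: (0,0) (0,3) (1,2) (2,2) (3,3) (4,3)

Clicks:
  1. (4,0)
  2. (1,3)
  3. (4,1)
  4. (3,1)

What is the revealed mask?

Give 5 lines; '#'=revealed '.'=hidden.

Click 1 (4,0) count=0: revealed 10 new [(1,0) (1,1) (2,0) (2,1) (3,0) (3,1) (3,2) (4,0) (4,1) (4,2)] -> total=10
Click 2 (1,3) count=3: revealed 1 new [(1,3)] -> total=11
Click 3 (4,1) count=0: revealed 0 new [(none)] -> total=11
Click 4 (3,1) count=1: revealed 0 new [(none)] -> total=11

Answer: .....
##.#.
##...
###..
###..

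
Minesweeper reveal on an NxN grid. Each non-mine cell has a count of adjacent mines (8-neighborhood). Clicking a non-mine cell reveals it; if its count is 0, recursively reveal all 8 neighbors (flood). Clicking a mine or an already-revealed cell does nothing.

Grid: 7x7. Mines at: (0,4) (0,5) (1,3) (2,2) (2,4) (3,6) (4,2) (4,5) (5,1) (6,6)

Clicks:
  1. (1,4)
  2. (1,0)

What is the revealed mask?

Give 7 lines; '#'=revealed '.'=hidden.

Answer: ###....
###.#..
##.....
##.....
##.....
.......
.......

Derivation:
Click 1 (1,4) count=4: revealed 1 new [(1,4)] -> total=1
Click 2 (1,0) count=0: revealed 12 new [(0,0) (0,1) (0,2) (1,0) (1,1) (1,2) (2,0) (2,1) (3,0) (3,1) (4,0) (4,1)] -> total=13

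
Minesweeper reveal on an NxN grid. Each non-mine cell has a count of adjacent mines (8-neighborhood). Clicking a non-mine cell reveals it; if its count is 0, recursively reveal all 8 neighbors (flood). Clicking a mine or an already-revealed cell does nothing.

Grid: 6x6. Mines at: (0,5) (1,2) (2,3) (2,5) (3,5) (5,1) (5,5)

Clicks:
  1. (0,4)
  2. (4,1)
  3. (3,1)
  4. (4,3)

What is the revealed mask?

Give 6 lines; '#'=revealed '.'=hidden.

Answer: ##..#.
##....
###...
#####.
#####.
..###.

Derivation:
Click 1 (0,4) count=1: revealed 1 new [(0,4)] -> total=1
Click 2 (4,1) count=1: revealed 1 new [(4,1)] -> total=2
Click 3 (3,1) count=0: revealed 12 new [(0,0) (0,1) (1,0) (1,1) (2,0) (2,1) (2,2) (3,0) (3,1) (3,2) (4,0) (4,2)] -> total=14
Click 4 (4,3) count=0: revealed 7 new [(3,3) (3,4) (4,3) (4,4) (5,2) (5,3) (5,4)] -> total=21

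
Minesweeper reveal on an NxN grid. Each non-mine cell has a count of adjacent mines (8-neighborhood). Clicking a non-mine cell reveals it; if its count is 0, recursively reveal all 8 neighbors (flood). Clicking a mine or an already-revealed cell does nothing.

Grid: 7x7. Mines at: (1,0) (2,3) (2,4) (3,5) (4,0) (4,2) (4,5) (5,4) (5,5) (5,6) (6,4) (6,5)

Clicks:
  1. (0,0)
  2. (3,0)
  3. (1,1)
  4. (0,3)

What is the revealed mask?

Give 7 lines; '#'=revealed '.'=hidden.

Answer: #######
.######
.....##
#......
.......
.......
.......

Derivation:
Click 1 (0,0) count=1: revealed 1 new [(0,0)] -> total=1
Click 2 (3,0) count=1: revealed 1 new [(3,0)] -> total=2
Click 3 (1,1) count=1: revealed 1 new [(1,1)] -> total=3
Click 4 (0,3) count=0: revealed 13 new [(0,1) (0,2) (0,3) (0,4) (0,5) (0,6) (1,2) (1,3) (1,4) (1,5) (1,6) (2,5) (2,6)] -> total=16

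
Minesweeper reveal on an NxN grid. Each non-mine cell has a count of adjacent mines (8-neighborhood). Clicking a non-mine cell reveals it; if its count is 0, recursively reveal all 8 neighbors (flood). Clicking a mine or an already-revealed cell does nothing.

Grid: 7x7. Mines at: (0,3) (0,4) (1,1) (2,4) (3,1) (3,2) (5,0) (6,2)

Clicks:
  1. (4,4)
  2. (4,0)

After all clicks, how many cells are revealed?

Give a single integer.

Click 1 (4,4) count=0: revealed 22 new [(0,5) (0,6) (1,5) (1,6) (2,5) (2,6) (3,3) (3,4) (3,5) (3,6) (4,3) (4,4) (4,5) (4,6) (5,3) (5,4) (5,5) (5,6) (6,3) (6,4) (6,5) (6,6)] -> total=22
Click 2 (4,0) count=2: revealed 1 new [(4,0)] -> total=23

Answer: 23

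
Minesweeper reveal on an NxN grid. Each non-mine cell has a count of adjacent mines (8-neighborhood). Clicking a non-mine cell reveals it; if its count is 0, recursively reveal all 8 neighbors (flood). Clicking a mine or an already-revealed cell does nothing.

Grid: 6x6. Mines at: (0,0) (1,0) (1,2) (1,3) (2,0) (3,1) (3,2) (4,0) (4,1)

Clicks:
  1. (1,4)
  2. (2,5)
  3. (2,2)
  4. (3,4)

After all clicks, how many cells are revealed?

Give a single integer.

Click 1 (1,4) count=1: revealed 1 new [(1,4)] -> total=1
Click 2 (2,5) count=0: revealed 17 new [(0,4) (0,5) (1,5) (2,3) (2,4) (2,5) (3,3) (3,4) (3,5) (4,2) (4,3) (4,4) (4,5) (5,2) (5,3) (5,4) (5,5)] -> total=18
Click 3 (2,2) count=4: revealed 1 new [(2,2)] -> total=19
Click 4 (3,4) count=0: revealed 0 new [(none)] -> total=19

Answer: 19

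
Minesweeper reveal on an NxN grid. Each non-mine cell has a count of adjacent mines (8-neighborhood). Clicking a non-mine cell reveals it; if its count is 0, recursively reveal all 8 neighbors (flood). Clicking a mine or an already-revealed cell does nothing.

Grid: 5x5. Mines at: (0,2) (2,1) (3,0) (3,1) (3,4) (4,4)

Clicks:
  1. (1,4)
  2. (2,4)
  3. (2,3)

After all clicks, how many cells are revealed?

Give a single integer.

Answer: 6

Derivation:
Click 1 (1,4) count=0: revealed 6 new [(0,3) (0,4) (1,3) (1,4) (2,3) (2,4)] -> total=6
Click 2 (2,4) count=1: revealed 0 new [(none)] -> total=6
Click 3 (2,3) count=1: revealed 0 new [(none)] -> total=6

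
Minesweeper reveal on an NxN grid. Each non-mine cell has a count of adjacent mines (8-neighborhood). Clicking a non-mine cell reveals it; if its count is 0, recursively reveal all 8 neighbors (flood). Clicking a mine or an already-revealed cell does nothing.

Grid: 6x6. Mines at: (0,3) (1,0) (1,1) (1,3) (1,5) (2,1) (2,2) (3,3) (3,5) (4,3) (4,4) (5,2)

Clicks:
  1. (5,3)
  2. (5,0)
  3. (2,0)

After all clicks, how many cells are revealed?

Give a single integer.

Click 1 (5,3) count=3: revealed 1 new [(5,3)] -> total=1
Click 2 (5,0) count=0: revealed 6 new [(3,0) (3,1) (4,0) (4,1) (5,0) (5,1)] -> total=7
Click 3 (2,0) count=3: revealed 1 new [(2,0)] -> total=8

Answer: 8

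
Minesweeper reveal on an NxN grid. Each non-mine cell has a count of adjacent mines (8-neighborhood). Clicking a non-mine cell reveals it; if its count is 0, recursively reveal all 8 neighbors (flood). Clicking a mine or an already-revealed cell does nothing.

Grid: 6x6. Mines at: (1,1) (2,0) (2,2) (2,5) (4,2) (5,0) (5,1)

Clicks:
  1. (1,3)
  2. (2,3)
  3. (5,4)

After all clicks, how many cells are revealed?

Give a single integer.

Click 1 (1,3) count=1: revealed 1 new [(1,3)] -> total=1
Click 2 (2,3) count=1: revealed 1 new [(2,3)] -> total=2
Click 3 (5,4) count=0: revealed 9 new [(3,3) (3,4) (3,5) (4,3) (4,4) (4,5) (5,3) (5,4) (5,5)] -> total=11

Answer: 11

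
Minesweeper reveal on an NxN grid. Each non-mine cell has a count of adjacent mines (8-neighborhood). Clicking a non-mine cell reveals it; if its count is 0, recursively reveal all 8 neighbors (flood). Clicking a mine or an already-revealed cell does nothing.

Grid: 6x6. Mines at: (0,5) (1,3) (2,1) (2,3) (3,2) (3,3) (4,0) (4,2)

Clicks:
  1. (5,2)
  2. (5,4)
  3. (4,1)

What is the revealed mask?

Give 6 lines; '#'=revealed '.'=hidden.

Click 1 (5,2) count=1: revealed 1 new [(5,2)] -> total=1
Click 2 (5,4) count=0: revealed 12 new [(1,4) (1,5) (2,4) (2,5) (3,4) (3,5) (4,3) (4,4) (4,5) (5,3) (5,4) (5,5)] -> total=13
Click 3 (4,1) count=3: revealed 1 new [(4,1)] -> total=14

Answer: ......
....##
....##
....##
.#.###
..####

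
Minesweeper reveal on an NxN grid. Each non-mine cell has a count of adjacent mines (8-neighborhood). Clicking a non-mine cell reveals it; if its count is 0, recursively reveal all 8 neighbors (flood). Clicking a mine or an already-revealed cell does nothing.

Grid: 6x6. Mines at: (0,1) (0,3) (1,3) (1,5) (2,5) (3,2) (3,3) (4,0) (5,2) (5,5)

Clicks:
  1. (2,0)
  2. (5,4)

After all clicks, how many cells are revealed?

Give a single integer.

Answer: 7

Derivation:
Click 1 (2,0) count=0: revealed 6 new [(1,0) (1,1) (2,0) (2,1) (3,0) (3,1)] -> total=6
Click 2 (5,4) count=1: revealed 1 new [(5,4)] -> total=7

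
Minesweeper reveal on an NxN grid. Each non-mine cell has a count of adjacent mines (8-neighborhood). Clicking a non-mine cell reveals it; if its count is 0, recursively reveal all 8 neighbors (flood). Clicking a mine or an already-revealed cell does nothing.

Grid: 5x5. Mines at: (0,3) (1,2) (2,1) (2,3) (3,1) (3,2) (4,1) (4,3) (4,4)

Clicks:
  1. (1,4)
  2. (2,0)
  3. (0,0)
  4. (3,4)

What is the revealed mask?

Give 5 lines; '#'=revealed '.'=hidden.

Answer: ##...
##..#
#....
....#
.....

Derivation:
Click 1 (1,4) count=2: revealed 1 new [(1,4)] -> total=1
Click 2 (2,0) count=2: revealed 1 new [(2,0)] -> total=2
Click 3 (0,0) count=0: revealed 4 new [(0,0) (0,1) (1,0) (1,1)] -> total=6
Click 4 (3,4) count=3: revealed 1 new [(3,4)] -> total=7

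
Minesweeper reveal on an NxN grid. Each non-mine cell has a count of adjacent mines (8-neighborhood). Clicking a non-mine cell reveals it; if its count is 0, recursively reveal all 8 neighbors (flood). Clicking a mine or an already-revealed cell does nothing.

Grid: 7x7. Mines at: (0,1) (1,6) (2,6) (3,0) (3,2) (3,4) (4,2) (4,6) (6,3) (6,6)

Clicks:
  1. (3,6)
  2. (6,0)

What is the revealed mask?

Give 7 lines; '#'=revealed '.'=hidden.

Answer: .......
.......
.......
......#
##.....
###....
###....

Derivation:
Click 1 (3,6) count=2: revealed 1 new [(3,6)] -> total=1
Click 2 (6,0) count=0: revealed 8 new [(4,0) (4,1) (5,0) (5,1) (5,2) (6,0) (6,1) (6,2)] -> total=9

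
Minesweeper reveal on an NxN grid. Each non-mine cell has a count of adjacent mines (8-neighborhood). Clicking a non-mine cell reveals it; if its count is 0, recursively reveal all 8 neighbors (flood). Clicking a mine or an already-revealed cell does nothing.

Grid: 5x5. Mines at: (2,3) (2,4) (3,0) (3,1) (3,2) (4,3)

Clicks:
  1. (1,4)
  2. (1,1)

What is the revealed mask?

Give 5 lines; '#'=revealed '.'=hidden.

Answer: #####
#####
###..
.....
.....

Derivation:
Click 1 (1,4) count=2: revealed 1 new [(1,4)] -> total=1
Click 2 (1,1) count=0: revealed 12 new [(0,0) (0,1) (0,2) (0,3) (0,4) (1,0) (1,1) (1,2) (1,3) (2,0) (2,1) (2,2)] -> total=13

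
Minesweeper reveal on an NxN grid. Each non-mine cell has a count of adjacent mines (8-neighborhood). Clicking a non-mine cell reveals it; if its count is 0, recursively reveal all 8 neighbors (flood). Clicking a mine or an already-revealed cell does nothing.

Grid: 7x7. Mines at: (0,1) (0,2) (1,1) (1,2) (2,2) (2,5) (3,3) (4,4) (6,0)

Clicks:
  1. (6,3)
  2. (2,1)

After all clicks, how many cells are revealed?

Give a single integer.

Click 1 (6,3) count=0: revealed 26 new [(2,0) (2,1) (3,0) (3,1) (3,2) (3,5) (3,6) (4,0) (4,1) (4,2) (4,3) (4,5) (4,6) (5,0) (5,1) (5,2) (5,3) (5,4) (5,5) (5,6) (6,1) (6,2) (6,3) (6,4) (6,5) (6,6)] -> total=26
Click 2 (2,1) count=3: revealed 0 new [(none)] -> total=26

Answer: 26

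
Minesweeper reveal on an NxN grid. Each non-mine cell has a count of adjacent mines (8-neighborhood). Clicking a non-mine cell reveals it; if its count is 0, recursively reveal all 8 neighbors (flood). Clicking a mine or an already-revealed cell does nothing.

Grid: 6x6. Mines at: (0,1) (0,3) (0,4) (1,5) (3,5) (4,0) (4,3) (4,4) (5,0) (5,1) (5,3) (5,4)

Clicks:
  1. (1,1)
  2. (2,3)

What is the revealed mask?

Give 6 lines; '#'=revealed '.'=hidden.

Click 1 (1,1) count=1: revealed 1 new [(1,1)] -> total=1
Click 2 (2,3) count=0: revealed 14 new [(1,0) (1,2) (1,3) (1,4) (2,0) (2,1) (2,2) (2,3) (2,4) (3,0) (3,1) (3,2) (3,3) (3,4)] -> total=15

Answer: ......
#####.
#####.
#####.
......
......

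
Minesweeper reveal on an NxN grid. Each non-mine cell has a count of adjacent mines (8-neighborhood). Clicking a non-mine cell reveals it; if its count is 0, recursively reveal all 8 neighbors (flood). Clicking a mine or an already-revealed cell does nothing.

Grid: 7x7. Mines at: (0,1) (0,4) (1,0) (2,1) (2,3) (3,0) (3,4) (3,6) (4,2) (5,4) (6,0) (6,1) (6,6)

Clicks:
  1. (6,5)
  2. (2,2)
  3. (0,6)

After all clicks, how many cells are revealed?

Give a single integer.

Click 1 (6,5) count=2: revealed 1 new [(6,5)] -> total=1
Click 2 (2,2) count=2: revealed 1 new [(2,2)] -> total=2
Click 3 (0,6) count=0: revealed 6 new [(0,5) (0,6) (1,5) (1,6) (2,5) (2,6)] -> total=8

Answer: 8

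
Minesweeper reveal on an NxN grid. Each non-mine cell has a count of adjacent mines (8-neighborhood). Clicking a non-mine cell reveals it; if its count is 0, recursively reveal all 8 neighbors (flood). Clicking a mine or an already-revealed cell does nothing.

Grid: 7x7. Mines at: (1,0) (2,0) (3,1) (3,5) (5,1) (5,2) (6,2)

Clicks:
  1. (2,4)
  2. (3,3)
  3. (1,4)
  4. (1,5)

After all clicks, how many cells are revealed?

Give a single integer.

Answer: 24

Derivation:
Click 1 (2,4) count=1: revealed 1 new [(2,4)] -> total=1
Click 2 (3,3) count=0: revealed 23 new [(0,1) (0,2) (0,3) (0,4) (0,5) (0,6) (1,1) (1,2) (1,3) (1,4) (1,5) (1,6) (2,1) (2,2) (2,3) (2,5) (2,6) (3,2) (3,3) (3,4) (4,2) (4,3) (4,4)] -> total=24
Click 3 (1,4) count=0: revealed 0 new [(none)] -> total=24
Click 4 (1,5) count=0: revealed 0 new [(none)] -> total=24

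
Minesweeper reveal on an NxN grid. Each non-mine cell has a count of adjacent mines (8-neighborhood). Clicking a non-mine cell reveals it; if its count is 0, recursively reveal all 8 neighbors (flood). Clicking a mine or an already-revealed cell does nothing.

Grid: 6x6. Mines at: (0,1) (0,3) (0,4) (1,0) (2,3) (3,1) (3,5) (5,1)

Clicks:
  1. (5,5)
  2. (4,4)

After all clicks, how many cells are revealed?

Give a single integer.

Click 1 (5,5) count=0: revealed 11 new [(3,2) (3,3) (3,4) (4,2) (4,3) (4,4) (4,5) (5,2) (5,3) (5,4) (5,5)] -> total=11
Click 2 (4,4) count=1: revealed 0 new [(none)] -> total=11

Answer: 11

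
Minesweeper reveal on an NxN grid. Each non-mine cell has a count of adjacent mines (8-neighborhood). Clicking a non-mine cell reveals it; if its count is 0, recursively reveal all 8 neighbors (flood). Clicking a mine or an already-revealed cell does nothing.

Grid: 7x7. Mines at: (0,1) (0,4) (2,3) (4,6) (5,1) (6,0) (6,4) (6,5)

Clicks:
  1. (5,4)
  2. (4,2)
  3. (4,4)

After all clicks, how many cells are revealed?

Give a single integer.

Answer: 12

Derivation:
Click 1 (5,4) count=2: revealed 1 new [(5,4)] -> total=1
Click 2 (4,2) count=1: revealed 1 new [(4,2)] -> total=2
Click 3 (4,4) count=0: revealed 10 new [(3,2) (3,3) (3,4) (3,5) (4,3) (4,4) (4,5) (5,2) (5,3) (5,5)] -> total=12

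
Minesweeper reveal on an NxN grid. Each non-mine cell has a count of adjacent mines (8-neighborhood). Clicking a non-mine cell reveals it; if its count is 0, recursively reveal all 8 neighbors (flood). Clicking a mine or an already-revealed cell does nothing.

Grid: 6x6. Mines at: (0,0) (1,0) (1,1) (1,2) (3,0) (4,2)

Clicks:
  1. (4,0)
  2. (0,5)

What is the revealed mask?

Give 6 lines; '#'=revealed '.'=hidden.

Answer: ...###
...###
...###
...###
#..###
...###

Derivation:
Click 1 (4,0) count=1: revealed 1 new [(4,0)] -> total=1
Click 2 (0,5) count=0: revealed 18 new [(0,3) (0,4) (0,5) (1,3) (1,4) (1,5) (2,3) (2,4) (2,5) (3,3) (3,4) (3,5) (4,3) (4,4) (4,5) (5,3) (5,4) (5,5)] -> total=19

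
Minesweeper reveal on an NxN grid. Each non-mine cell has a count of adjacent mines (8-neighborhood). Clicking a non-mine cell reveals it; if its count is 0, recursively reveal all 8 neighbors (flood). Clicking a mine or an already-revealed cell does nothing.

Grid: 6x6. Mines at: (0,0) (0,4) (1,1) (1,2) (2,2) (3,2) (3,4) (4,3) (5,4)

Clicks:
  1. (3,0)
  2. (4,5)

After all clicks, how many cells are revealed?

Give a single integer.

Click 1 (3,0) count=0: revealed 10 new [(2,0) (2,1) (3,0) (3,1) (4,0) (4,1) (4,2) (5,0) (5,1) (5,2)] -> total=10
Click 2 (4,5) count=2: revealed 1 new [(4,5)] -> total=11

Answer: 11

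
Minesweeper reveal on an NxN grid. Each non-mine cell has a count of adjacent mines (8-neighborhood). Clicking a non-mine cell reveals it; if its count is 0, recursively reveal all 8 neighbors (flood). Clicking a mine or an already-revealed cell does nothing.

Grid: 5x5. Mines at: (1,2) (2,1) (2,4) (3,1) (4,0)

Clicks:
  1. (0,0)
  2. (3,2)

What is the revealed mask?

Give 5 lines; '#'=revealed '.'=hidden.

Answer: ##...
##...
.....
..#..
.....

Derivation:
Click 1 (0,0) count=0: revealed 4 new [(0,0) (0,1) (1,0) (1,1)] -> total=4
Click 2 (3,2) count=2: revealed 1 new [(3,2)] -> total=5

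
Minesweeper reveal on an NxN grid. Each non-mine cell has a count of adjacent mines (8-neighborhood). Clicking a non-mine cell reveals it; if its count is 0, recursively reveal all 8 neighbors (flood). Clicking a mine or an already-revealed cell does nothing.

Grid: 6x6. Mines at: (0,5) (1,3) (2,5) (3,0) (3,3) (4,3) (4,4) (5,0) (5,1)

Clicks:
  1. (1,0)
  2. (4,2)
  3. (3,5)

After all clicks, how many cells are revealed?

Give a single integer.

Answer: 11

Derivation:
Click 1 (1,0) count=0: revealed 9 new [(0,0) (0,1) (0,2) (1,0) (1,1) (1,2) (2,0) (2,1) (2,2)] -> total=9
Click 2 (4,2) count=3: revealed 1 new [(4,2)] -> total=10
Click 3 (3,5) count=2: revealed 1 new [(3,5)] -> total=11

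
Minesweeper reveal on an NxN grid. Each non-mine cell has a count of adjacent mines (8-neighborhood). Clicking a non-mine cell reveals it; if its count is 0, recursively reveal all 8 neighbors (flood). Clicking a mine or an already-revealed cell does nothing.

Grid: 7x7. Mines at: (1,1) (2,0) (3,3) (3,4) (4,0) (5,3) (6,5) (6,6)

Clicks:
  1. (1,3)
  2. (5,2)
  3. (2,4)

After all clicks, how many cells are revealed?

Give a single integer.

Answer: 22

Derivation:
Click 1 (1,3) count=0: revealed 21 new [(0,2) (0,3) (0,4) (0,5) (0,6) (1,2) (1,3) (1,4) (1,5) (1,6) (2,2) (2,3) (2,4) (2,5) (2,6) (3,5) (3,6) (4,5) (4,6) (5,5) (5,6)] -> total=21
Click 2 (5,2) count=1: revealed 1 new [(5,2)] -> total=22
Click 3 (2,4) count=2: revealed 0 new [(none)] -> total=22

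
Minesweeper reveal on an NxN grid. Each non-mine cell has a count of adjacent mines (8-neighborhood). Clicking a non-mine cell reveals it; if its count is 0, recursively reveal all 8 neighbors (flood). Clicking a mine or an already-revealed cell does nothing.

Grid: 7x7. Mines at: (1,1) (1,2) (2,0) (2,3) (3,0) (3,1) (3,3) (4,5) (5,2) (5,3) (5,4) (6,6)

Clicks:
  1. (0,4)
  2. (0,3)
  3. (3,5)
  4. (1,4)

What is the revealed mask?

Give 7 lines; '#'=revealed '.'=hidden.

Click 1 (0,4) count=0: revealed 14 new [(0,3) (0,4) (0,5) (0,6) (1,3) (1,4) (1,5) (1,6) (2,4) (2,5) (2,6) (3,4) (3,5) (3,6)] -> total=14
Click 2 (0,3) count=1: revealed 0 new [(none)] -> total=14
Click 3 (3,5) count=1: revealed 0 new [(none)] -> total=14
Click 4 (1,4) count=1: revealed 0 new [(none)] -> total=14

Answer: ...####
...####
....###
....###
.......
.......
.......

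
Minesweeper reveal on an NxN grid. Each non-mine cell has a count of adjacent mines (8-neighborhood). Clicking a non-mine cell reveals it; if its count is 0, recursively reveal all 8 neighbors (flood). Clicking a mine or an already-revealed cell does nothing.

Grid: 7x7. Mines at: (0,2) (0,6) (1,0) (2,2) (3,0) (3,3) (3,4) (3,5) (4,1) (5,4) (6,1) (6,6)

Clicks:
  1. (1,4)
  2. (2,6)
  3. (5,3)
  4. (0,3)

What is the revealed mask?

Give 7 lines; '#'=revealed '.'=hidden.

Click 1 (1,4) count=0: revealed 9 new [(0,3) (0,4) (0,5) (1,3) (1,4) (1,5) (2,3) (2,4) (2,5)] -> total=9
Click 2 (2,6) count=1: revealed 1 new [(2,6)] -> total=10
Click 3 (5,3) count=1: revealed 1 new [(5,3)] -> total=11
Click 4 (0,3) count=1: revealed 0 new [(none)] -> total=11

Answer: ...###.
...###.
...####
.......
.......
...#...
.......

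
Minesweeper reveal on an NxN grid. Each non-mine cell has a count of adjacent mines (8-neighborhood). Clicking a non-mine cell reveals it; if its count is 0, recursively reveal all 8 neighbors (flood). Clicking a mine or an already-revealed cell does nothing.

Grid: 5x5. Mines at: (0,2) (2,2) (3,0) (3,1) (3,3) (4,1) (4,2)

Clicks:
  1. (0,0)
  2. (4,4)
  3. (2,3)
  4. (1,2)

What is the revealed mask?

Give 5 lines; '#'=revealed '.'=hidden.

Click 1 (0,0) count=0: revealed 6 new [(0,0) (0,1) (1,0) (1,1) (2,0) (2,1)] -> total=6
Click 2 (4,4) count=1: revealed 1 new [(4,4)] -> total=7
Click 3 (2,3) count=2: revealed 1 new [(2,3)] -> total=8
Click 4 (1,2) count=2: revealed 1 new [(1,2)] -> total=9

Answer: ##...
###..
##.#.
.....
....#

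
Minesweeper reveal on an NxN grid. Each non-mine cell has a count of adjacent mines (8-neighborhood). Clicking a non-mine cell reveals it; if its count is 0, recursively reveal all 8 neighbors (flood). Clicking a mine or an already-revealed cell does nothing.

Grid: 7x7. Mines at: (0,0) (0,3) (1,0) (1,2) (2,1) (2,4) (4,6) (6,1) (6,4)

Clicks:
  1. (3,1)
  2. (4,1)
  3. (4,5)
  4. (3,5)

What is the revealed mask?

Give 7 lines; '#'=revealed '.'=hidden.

Click 1 (3,1) count=1: revealed 1 new [(3,1)] -> total=1
Click 2 (4,1) count=0: revealed 17 new [(3,0) (3,2) (3,3) (3,4) (3,5) (4,0) (4,1) (4,2) (4,3) (4,4) (4,5) (5,0) (5,1) (5,2) (5,3) (5,4) (5,5)] -> total=18
Click 3 (4,5) count=1: revealed 0 new [(none)] -> total=18
Click 4 (3,5) count=2: revealed 0 new [(none)] -> total=18

Answer: .......
.......
.......
######.
######.
######.
.......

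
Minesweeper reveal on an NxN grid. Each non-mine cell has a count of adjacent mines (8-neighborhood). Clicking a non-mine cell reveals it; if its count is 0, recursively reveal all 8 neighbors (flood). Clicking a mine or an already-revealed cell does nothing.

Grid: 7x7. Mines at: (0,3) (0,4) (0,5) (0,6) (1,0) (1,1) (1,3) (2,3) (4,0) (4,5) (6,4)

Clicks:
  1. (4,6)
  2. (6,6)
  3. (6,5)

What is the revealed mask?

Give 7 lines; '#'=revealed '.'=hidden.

Answer: .......
.......
.......
.......
......#
.....##
.....##

Derivation:
Click 1 (4,6) count=1: revealed 1 new [(4,6)] -> total=1
Click 2 (6,6) count=0: revealed 4 new [(5,5) (5,6) (6,5) (6,6)] -> total=5
Click 3 (6,5) count=1: revealed 0 new [(none)] -> total=5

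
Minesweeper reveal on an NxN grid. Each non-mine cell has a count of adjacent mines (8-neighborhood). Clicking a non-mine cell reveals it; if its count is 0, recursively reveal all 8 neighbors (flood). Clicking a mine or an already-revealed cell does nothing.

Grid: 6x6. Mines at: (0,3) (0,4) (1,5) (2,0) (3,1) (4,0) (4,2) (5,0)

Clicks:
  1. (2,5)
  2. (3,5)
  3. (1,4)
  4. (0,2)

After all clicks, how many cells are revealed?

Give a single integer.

Click 1 (2,5) count=1: revealed 1 new [(2,5)] -> total=1
Click 2 (3,5) count=0: revealed 16 new [(1,2) (1,3) (1,4) (2,2) (2,3) (2,4) (3,2) (3,3) (3,4) (3,5) (4,3) (4,4) (4,5) (5,3) (5,4) (5,5)] -> total=17
Click 3 (1,4) count=3: revealed 0 new [(none)] -> total=17
Click 4 (0,2) count=1: revealed 1 new [(0,2)] -> total=18

Answer: 18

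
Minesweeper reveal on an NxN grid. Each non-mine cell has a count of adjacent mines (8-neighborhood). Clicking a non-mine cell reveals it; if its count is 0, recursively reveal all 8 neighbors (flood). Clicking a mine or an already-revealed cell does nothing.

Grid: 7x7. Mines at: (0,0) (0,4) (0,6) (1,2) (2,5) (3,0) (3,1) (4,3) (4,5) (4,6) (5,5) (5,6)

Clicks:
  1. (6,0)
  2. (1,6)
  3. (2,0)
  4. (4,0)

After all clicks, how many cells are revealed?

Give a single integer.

Answer: 15

Derivation:
Click 1 (6,0) count=0: revealed 13 new [(4,0) (4,1) (4,2) (5,0) (5,1) (5,2) (5,3) (5,4) (6,0) (6,1) (6,2) (6,3) (6,4)] -> total=13
Click 2 (1,6) count=2: revealed 1 new [(1,6)] -> total=14
Click 3 (2,0) count=2: revealed 1 new [(2,0)] -> total=15
Click 4 (4,0) count=2: revealed 0 new [(none)] -> total=15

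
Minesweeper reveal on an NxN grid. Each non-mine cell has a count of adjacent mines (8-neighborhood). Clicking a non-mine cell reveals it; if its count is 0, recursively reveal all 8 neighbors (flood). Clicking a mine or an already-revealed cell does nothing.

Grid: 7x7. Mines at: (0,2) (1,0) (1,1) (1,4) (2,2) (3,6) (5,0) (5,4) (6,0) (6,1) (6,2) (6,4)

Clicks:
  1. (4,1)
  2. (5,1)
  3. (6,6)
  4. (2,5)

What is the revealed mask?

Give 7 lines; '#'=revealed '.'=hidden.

Click 1 (4,1) count=1: revealed 1 new [(4,1)] -> total=1
Click 2 (5,1) count=4: revealed 1 new [(5,1)] -> total=2
Click 3 (6,6) count=0: revealed 6 new [(4,5) (4,6) (5,5) (5,6) (6,5) (6,6)] -> total=8
Click 4 (2,5) count=2: revealed 1 new [(2,5)] -> total=9

Answer: .......
.......
.....#.
.......
.#...##
.#...##
.....##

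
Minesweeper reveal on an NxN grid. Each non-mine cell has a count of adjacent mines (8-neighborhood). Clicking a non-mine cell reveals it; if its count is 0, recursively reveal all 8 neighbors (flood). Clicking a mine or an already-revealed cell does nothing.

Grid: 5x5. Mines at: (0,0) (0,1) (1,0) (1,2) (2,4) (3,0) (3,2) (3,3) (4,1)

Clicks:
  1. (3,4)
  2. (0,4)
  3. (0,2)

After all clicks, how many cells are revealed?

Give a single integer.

Answer: 6

Derivation:
Click 1 (3,4) count=2: revealed 1 new [(3,4)] -> total=1
Click 2 (0,4) count=0: revealed 4 new [(0,3) (0,4) (1,3) (1,4)] -> total=5
Click 3 (0,2) count=2: revealed 1 new [(0,2)] -> total=6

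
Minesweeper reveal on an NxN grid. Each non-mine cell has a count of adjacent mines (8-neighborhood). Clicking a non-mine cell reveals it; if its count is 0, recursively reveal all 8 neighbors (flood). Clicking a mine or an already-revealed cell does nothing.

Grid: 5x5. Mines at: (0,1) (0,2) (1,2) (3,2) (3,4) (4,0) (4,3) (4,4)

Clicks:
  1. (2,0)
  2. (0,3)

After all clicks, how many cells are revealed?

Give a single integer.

Click 1 (2,0) count=0: revealed 6 new [(1,0) (1,1) (2,0) (2,1) (3,0) (3,1)] -> total=6
Click 2 (0,3) count=2: revealed 1 new [(0,3)] -> total=7

Answer: 7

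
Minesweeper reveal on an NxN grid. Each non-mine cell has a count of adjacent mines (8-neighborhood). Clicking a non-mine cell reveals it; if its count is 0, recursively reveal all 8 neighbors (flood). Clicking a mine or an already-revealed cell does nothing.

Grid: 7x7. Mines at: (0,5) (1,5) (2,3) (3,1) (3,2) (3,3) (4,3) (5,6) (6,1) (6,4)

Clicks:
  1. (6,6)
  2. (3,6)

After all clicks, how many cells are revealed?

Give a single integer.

Click 1 (6,6) count=1: revealed 1 new [(6,6)] -> total=1
Click 2 (3,6) count=0: revealed 9 new [(2,4) (2,5) (2,6) (3,4) (3,5) (3,6) (4,4) (4,5) (4,6)] -> total=10

Answer: 10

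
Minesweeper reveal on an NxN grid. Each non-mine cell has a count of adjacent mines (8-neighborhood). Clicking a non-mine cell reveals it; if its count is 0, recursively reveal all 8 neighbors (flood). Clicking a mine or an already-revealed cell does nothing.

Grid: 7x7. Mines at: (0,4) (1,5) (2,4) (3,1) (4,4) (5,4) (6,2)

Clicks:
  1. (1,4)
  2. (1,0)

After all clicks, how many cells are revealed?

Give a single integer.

Click 1 (1,4) count=3: revealed 1 new [(1,4)] -> total=1
Click 2 (1,0) count=0: revealed 12 new [(0,0) (0,1) (0,2) (0,3) (1,0) (1,1) (1,2) (1,3) (2,0) (2,1) (2,2) (2,3)] -> total=13

Answer: 13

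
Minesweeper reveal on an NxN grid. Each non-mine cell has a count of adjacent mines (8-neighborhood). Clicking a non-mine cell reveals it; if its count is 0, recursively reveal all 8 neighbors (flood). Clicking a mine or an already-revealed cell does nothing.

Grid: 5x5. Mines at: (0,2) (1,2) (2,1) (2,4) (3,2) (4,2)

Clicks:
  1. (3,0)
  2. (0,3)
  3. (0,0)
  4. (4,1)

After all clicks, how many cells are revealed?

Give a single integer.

Click 1 (3,0) count=1: revealed 1 new [(3,0)] -> total=1
Click 2 (0,3) count=2: revealed 1 new [(0,3)] -> total=2
Click 3 (0,0) count=0: revealed 4 new [(0,0) (0,1) (1,0) (1,1)] -> total=6
Click 4 (4,1) count=2: revealed 1 new [(4,1)] -> total=7

Answer: 7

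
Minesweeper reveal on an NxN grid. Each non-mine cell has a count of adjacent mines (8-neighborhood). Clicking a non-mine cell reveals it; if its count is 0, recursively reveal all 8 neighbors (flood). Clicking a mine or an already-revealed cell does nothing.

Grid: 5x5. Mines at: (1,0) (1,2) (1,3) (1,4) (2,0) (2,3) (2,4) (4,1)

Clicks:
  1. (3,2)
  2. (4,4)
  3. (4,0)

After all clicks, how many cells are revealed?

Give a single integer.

Answer: 7

Derivation:
Click 1 (3,2) count=2: revealed 1 new [(3,2)] -> total=1
Click 2 (4,4) count=0: revealed 5 new [(3,3) (3,4) (4,2) (4,3) (4,4)] -> total=6
Click 3 (4,0) count=1: revealed 1 new [(4,0)] -> total=7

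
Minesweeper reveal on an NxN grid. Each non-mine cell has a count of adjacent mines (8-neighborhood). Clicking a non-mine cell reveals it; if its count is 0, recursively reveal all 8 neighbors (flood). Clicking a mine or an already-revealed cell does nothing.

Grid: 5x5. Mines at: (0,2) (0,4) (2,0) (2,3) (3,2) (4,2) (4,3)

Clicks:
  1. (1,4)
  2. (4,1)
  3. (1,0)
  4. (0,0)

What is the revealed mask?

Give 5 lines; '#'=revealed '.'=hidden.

Click 1 (1,4) count=2: revealed 1 new [(1,4)] -> total=1
Click 2 (4,1) count=2: revealed 1 new [(4,1)] -> total=2
Click 3 (1,0) count=1: revealed 1 new [(1,0)] -> total=3
Click 4 (0,0) count=0: revealed 3 new [(0,0) (0,1) (1,1)] -> total=6

Answer: ##...
##..#
.....
.....
.#...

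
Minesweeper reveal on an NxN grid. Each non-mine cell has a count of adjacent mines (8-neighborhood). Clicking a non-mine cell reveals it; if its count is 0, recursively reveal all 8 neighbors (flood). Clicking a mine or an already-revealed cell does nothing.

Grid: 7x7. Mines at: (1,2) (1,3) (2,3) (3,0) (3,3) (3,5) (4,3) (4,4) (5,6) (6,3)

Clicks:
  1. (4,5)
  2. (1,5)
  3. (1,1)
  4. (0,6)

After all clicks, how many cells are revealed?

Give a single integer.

Click 1 (4,5) count=3: revealed 1 new [(4,5)] -> total=1
Click 2 (1,5) count=0: revealed 9 new [(0,4) (0,5) (0,6) (1,4) (1,5) (1,6) (2,4) (2,5) (2,6)] -> total=10
Click 3 (1,1) count=1: revealed 1 new [(1,1)] -> total=11
Click 4 (0,6) count=0: revealed 0 new [(none)] -> total=11

Answer: 11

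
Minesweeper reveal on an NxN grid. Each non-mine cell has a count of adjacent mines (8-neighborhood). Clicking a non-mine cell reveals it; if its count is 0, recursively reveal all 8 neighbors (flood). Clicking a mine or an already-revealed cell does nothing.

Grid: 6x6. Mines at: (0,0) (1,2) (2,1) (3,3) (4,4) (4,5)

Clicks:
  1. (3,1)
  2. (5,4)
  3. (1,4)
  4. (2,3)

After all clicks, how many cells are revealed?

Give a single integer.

Answer: 13

Derivation:
Click 1 (3,1) count=1: revealed 1 new [(3,1)] -> total=1
Click 2 (5,4) count=2: revealed 1 new [(5,4)] -> total=2
Click 3 (1,4) count=0: revealed 11 new [(0,3) (0,4) (0,5) (1,3) (1,4) (1,5) (2,3) (2,4) (2,5) (3,4) (3,5)] -> total=13
Click 4 (2,3) count=2: revealed 0 new [(none)] -> total=13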